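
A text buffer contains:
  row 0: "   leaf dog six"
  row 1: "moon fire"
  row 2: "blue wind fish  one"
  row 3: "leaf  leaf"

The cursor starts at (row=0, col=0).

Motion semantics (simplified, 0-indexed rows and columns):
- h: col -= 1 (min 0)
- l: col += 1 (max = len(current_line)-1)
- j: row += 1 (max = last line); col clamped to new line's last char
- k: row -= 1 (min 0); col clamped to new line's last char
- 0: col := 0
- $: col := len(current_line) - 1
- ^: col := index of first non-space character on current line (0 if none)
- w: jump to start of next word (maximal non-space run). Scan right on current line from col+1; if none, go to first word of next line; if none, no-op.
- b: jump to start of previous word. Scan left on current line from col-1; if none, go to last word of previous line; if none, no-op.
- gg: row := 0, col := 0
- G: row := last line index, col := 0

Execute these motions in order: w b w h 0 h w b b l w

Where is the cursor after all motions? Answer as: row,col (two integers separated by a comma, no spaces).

After 1 (w): row=0 col=3 char='l'
After 2 (b): row=0 col=3 char='l'
After 3 (w): row=0 col=8 char='d'
After 4 (h): row=0 col=7 char='_'
After 5 (0): row=0 col=0 char='_'
After 6 (h): row=0 col=0 char='_'
After 7 (w): row=0 col=3 char='l'
After 8 (b): row=0 col=3 char='l'
After 9 (b): row=0 col=3 char='l'
After 10 (l): row=0 col=4 char='e'
After 11 (w): row=0 col=8 char='d'

Answer: 0,8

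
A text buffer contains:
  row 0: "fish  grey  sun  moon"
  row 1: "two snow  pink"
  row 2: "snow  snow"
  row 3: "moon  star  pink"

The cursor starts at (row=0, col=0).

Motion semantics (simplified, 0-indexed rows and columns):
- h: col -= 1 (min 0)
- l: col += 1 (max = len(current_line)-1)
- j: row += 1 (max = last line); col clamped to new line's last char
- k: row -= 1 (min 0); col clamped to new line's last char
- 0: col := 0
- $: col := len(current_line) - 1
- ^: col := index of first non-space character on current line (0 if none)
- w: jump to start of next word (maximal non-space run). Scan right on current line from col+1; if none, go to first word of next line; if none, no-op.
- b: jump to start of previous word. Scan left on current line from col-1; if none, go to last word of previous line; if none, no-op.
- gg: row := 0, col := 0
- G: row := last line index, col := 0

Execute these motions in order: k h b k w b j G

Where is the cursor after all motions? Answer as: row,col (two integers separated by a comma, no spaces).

Answer: 3,0

Derivation:
After 1 (k): row=0 col=0 char='f'
After 2 (h): row=0 col=0 char='f'
After 3 (b): row=0 col=0 char='f'
After 4 (k): row=0 col=0 char='f'
After 5 (w): row=0 col=6 char='g'
After 6 (b): row=0 col=0 char='f'
After 7 (j): row=1 col=0 char='t'
After 8 (G): row=3 col=0 char='m'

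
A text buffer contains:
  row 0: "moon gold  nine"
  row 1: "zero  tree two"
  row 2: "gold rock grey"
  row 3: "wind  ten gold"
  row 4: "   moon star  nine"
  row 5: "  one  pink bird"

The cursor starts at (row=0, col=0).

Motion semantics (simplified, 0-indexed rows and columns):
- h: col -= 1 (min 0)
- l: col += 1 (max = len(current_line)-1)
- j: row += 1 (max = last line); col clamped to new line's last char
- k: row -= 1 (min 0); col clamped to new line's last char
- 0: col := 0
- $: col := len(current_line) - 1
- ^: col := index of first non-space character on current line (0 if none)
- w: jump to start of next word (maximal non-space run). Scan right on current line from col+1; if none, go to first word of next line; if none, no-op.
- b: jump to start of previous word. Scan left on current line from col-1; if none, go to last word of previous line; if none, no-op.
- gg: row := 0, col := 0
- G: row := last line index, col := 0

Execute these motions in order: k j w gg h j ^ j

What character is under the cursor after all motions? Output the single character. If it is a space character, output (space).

After 1 (k): row=0 col=0 char='m'
After 2 (j): row=1 col=0 char='z'
After 3 (w): row=1 col=6 char='t'
After 4 (gg): row=0 col=0 char='m'
After 5 (h): row=0 col=0 char='m'
After 6 (j): row=1 col=0 char='z'
After 7 (^): row=1 col=0 char='z'
After 8 (j): row=2 col=0 char='g'

Answer: g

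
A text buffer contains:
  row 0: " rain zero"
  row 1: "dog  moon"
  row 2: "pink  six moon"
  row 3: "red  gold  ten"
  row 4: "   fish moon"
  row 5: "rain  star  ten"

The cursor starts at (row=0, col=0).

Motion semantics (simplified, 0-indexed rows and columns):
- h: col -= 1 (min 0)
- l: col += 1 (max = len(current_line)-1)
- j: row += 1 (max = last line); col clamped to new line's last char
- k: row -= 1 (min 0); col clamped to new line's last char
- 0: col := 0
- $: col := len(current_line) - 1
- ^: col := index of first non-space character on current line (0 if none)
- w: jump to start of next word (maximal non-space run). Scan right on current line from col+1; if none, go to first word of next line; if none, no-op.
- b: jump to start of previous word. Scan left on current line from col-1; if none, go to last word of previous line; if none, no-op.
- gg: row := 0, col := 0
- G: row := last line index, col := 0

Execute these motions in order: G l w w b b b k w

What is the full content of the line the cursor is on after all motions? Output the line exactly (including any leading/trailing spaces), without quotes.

Answer: red  gold  ten

Derivation:
After 1 (G): row=5 col=0 char='r'
After 2 (l): row=5 col=1 char='a'
After 3 (w): row=5 col=6 char='s'
After 4 (w): row=5 col=12 char='t'
After 5 (b): row=5 col=6 char='s'
After 6 (b): row=5 col=0 char='r'
After 7 (b): row=4 col=8 char='m'
After 8 (k): row=3 col=8 char='d'
After 9 (w): row=3 col=11 char='t'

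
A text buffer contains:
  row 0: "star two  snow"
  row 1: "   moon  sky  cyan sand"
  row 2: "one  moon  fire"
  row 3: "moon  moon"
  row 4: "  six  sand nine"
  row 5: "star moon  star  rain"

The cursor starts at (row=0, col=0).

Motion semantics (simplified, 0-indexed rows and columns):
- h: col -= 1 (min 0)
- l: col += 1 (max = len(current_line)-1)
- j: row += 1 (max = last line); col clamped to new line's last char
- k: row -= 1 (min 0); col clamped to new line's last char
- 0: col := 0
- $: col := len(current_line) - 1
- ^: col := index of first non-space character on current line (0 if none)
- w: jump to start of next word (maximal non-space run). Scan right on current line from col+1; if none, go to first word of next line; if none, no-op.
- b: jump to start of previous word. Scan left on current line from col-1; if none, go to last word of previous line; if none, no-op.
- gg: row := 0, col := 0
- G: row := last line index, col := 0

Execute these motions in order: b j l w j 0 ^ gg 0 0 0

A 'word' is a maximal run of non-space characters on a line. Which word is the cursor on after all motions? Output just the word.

After 1 (b): row=0 col=0 char='s'
After 2 (j): row=1 col=0 char='_'
After 3 (l): row=1 col=1 char='_'
After 4 (w): row=1 col=3 char='m'
After 5 (j): row=2 col=3 char='_'
After 6 (0): row=2 col=0 char='o'
After 7 (^): row=2 col=0 char='o'
After 8 (gg): row=0 col=0 char='s'
After 9 (0): row=0 col=0 char='s'
After 10 (0): row=0 col=0 char='s'
After 11 (0): row=0 col=0 char='s'

Answer: star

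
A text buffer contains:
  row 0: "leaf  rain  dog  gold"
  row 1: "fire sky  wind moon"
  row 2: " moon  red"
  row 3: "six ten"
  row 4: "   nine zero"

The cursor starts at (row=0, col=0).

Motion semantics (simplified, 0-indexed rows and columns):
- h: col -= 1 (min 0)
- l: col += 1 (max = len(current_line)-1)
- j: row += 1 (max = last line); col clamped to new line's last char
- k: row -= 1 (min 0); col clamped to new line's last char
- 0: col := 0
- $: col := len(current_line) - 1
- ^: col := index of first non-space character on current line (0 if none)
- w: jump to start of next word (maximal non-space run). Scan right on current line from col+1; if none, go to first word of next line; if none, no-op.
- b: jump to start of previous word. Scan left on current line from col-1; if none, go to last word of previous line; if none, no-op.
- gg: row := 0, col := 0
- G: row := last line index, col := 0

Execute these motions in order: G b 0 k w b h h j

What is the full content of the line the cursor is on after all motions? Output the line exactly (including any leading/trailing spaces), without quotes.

Answer:  moon  red

Derivation:
After 1 (G): row=4 col=0 char='_'
After 2 (b): row=3 col=4 char='t'
After 3 (0): row=3 col=0 char='s'
After 4 (k): row=2 col=0 char='_'
After 5 (w): row=2 col=1 char='m'
After 6 (b): row=1 col=15 char='m'
After 7 (h): row=1 col=14 char='_'
After 8 (h): row=1 col=13 char='d'
After 9 (j): row=2 col=9 char='d'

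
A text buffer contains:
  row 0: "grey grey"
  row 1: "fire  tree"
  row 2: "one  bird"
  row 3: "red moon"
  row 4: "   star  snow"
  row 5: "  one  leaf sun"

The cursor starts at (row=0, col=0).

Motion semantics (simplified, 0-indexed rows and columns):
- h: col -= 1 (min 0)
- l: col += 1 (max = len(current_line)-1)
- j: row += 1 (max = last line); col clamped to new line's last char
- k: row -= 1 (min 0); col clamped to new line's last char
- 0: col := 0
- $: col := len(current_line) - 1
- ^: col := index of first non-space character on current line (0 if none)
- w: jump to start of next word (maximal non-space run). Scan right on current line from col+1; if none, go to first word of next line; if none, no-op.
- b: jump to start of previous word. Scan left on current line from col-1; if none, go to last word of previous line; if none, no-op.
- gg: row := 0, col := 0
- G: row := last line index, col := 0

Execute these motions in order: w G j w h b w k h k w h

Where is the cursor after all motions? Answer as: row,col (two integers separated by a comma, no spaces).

After 1 (w): row=0 col=5 char='g'
After 2 (G): row=5 col=0 char='_'
After 3 (j): row=5 col=0 char='_'
After 4 (w): row=5 col=2 char='o'
After 5 (h): row=5 col=1 char='_'
After 6 (b): row=4 col=9 char='s'
After 7 (w): row=5 col=2 char='o'
After 8 (k): row=4 col=2 char='_'
After 9 (h): row=4 col=1 char='_'
After 10 (k): row=3 col=1 char='e'
After 11 (w): row=3 col=4 char='m'
After 12 (h): row=3 col=3 char='_'

Answer: 3,3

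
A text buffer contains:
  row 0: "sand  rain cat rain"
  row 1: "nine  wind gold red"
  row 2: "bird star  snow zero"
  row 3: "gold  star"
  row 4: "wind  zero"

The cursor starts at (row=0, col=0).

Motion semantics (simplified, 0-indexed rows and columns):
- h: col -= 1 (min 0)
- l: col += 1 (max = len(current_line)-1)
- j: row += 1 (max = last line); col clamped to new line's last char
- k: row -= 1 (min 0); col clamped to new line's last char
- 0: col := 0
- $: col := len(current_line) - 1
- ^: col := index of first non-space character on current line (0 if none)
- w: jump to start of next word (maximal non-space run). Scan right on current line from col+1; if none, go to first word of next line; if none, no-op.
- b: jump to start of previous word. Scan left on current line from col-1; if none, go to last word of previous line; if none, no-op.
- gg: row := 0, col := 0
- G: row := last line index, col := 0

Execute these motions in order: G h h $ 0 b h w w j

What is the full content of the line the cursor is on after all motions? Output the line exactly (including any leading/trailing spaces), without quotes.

After 1 (G): row=4 col=0 char='w'
After 2 (h): row=4 col=0 char='w'
After 3 (h): row=4 col=0 char='w'
After 4 ($): row=4 col=9 char='o'
After 5 (0): row=4 col=0 char='w'
After 6 (b): row=3 col=6 char='s'
After 7 (h): row=3 col=5 char='_'
After 8 (w): row=3 col=6 char='s'
After 9 (w): row=4 col=0 char='w'
After 10 (j): row=4 col=0 char='w'

Answer: wind  zero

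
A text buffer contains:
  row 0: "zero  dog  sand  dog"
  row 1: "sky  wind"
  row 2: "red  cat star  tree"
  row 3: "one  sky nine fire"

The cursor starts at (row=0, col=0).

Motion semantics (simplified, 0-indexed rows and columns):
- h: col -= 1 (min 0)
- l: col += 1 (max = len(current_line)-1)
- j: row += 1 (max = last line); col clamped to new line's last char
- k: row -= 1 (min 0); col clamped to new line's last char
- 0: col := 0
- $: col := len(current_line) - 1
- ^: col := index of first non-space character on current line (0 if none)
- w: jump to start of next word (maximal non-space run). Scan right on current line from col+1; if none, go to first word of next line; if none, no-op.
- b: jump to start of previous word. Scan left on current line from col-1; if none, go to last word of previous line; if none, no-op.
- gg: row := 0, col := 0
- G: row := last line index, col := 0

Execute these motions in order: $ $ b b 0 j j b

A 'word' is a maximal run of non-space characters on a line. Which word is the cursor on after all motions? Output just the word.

Answer: wind

Derivation:
After 1 ($): row=0 col=19 char='g'
After 2 ($): row=0 col=19 char='g'
After 3 (b): row=0 col=17 char='d'
After 4 (b): row=0 col=11 char='s'
After 5 (0): row=0 col=0 char='z'
After 6 (j): row=1 col=0 char='s'
After 7 (j): row=2 col=0 char='r'
After 8 (b): row=1 col=5 char='w'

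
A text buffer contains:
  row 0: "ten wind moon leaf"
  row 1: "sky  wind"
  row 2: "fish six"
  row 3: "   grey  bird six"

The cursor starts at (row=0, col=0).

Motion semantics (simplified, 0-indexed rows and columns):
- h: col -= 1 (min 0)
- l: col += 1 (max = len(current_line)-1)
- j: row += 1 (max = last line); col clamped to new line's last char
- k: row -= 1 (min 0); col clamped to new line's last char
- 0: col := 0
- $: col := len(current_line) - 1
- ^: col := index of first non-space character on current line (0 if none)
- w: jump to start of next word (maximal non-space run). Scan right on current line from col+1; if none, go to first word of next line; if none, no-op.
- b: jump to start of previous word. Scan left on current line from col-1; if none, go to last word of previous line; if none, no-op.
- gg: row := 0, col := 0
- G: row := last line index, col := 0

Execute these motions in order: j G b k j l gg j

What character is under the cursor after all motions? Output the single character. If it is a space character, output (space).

Answer: s

Derivation:
After 1 (j): row=1 col=0 char='s'
After 2 (G): row=3 col=0 char='_'
After 3 (b): row=2 col=5 char='s'
After 4 (k): row=1 col=5 char='w'
After 5 (j): row=2 col=5 char='s'
After 6 (l): row=2 col=6 char='i'
After 7 (gg): row=0 col=0 char='t'
After 8 (j): row=1 col=0 char='s'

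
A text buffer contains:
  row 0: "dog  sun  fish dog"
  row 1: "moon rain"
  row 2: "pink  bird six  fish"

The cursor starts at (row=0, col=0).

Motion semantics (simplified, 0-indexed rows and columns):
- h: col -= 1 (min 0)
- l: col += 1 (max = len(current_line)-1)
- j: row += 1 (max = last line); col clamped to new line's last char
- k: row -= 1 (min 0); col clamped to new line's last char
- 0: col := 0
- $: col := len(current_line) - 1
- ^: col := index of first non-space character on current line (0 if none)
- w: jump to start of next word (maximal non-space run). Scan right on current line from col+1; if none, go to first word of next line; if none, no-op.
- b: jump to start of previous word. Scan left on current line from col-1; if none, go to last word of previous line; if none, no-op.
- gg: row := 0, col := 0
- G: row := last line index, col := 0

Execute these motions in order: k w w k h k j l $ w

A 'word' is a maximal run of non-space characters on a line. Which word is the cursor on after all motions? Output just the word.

After 1 (k): row=0 col=0 char='d'
After 2 (w): row=0 col=5 char='s'
After 3 (w): row=0 col=10 char='f'
After 4 (k): row=0 col=10 char='f'
After 5 (h): row=0 col=9 char='_'
After 6 (k): row=0 col=9 char='_'
After 7 (j): row=1 col=8 char='n'
After 8 (l): row=1 col=8 char='n'
After 9 ($): row=1 col=8 char='n'
After 10 (w): row=2 col=0 char='p'

Answer: pink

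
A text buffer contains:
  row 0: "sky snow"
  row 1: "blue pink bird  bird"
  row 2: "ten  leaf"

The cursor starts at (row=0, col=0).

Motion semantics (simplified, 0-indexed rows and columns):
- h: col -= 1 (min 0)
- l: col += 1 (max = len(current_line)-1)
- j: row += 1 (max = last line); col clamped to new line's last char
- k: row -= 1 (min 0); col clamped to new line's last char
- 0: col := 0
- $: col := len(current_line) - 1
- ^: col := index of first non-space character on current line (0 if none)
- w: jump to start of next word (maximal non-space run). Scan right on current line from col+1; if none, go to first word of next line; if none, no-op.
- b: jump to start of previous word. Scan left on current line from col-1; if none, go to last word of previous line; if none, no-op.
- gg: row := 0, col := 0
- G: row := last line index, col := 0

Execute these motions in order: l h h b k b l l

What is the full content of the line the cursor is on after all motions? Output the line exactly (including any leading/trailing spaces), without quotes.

Answer: sky snow

Derivation:
After 1 (l): row=0 col=1 char='k'
After 2 (h): row=0 col=0 char='s'
After 3 (h): row=0 col=0 char='s'
After 4 (b): row=0 col=0 char='s'
After 5 (k): row=0 col=0 char='s'
After 6 (b): row=0 col=0 char='s'
After 7 (l): row=0 col=1 char='k'
After 8 (l): row=0 col=2 char='y'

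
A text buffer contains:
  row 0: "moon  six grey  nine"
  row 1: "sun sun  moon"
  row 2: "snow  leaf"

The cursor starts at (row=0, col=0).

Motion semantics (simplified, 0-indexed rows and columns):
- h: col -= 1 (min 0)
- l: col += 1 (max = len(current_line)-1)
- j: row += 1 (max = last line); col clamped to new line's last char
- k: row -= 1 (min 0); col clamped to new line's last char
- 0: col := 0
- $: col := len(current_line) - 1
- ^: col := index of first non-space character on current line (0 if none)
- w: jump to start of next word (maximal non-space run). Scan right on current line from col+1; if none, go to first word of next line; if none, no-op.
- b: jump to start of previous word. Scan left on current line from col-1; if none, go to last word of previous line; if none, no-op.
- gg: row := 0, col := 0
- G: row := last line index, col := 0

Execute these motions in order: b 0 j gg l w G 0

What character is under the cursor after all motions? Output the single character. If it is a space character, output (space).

After 1 (b): row=0 col=0 char='m'
After 2 (0): row=0 col=0 char='m'
After 3 (j): row=1 col=0 char='s'
After 4 (gg): row=0 col=0 char='m'
After 5 (l): row=0 col=1 char='o'
After 6 (w): row=0 col=6 char='s'
After 7 (G): row=2 col=0 char='s'
After 8 (0): row=2 col=0 char='s'

Answer: s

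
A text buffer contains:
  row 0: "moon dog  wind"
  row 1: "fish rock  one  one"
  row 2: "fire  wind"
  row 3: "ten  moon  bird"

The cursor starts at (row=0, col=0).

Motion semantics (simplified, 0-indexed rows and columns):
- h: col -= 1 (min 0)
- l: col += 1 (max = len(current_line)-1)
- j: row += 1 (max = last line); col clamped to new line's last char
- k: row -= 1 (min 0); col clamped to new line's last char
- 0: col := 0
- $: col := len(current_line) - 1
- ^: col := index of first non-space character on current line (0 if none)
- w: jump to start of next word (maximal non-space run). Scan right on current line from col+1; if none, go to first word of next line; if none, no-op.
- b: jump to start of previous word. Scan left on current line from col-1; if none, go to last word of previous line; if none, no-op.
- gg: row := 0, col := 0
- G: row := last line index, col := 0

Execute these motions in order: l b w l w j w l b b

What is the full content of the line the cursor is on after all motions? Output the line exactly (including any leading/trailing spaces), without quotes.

Answer: fish rock  one  one

Derivation:
After 1 (l): row=0 col=1 char='o'
After 2 (b): row=0 col=0 char='m'
After 3 (w): row=0 col=5 char='d'
After 4 (l): row=0 col=6 char='o'
After 5 (w): row=0 col=10 char='w'
After 6 (j): row=1 col=10 char='_'
After 7 (w): row=1 col=11 char='o'
After 8 (l): row=1 col=12 char='n'
After 9 (b): row=1 col=11 char='o'
After 10 (b): row=1 col=5 char='r'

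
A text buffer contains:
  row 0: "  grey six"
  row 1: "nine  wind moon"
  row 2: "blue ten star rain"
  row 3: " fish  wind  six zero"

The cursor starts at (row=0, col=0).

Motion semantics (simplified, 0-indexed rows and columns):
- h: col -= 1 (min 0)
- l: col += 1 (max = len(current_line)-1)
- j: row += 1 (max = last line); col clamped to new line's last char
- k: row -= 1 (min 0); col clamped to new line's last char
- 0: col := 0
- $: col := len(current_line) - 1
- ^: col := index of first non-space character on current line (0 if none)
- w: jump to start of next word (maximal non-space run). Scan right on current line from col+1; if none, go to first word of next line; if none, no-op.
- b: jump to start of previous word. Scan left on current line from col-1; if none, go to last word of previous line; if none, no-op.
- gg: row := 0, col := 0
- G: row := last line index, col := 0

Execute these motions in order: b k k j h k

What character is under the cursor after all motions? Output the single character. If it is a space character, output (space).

After 1 (b): row=0 col=0 char='_'
After 2 (k): row=0 col=0 char='_'
After 3 (k): row=0 col=0 char='_'
After 4 (j): row=1 col=0 char='n'
After 5 (h): row=1 col=0 char='n'
After 6 (k): row=0 col=0 char='_'

Answer: (space)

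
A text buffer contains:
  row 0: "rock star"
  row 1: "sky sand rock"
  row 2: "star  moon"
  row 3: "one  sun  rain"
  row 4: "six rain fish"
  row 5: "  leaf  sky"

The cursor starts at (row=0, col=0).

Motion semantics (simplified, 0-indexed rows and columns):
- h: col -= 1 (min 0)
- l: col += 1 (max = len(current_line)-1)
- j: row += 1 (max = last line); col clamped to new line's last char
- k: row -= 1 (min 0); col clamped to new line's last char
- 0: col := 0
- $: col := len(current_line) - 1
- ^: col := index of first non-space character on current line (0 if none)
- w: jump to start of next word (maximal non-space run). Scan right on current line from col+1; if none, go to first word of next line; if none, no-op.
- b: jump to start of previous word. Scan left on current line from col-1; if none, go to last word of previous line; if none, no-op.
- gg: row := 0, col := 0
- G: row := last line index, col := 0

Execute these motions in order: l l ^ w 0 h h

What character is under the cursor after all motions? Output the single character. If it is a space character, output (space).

Answer: r

Derivation:
After 1 (l): row=0 col=1 char='o'
After 2 (l): row=0 col=2 char='c'
After 3 (^): row=0 col=0 char='r'
After 4 (w): row=0 col=5 char='s'
After 5 (0): row=0 col=0 char='r'
After 6 (h): row=0 col=0 char='r'
After 7 (h): row=0 col=0 char='r'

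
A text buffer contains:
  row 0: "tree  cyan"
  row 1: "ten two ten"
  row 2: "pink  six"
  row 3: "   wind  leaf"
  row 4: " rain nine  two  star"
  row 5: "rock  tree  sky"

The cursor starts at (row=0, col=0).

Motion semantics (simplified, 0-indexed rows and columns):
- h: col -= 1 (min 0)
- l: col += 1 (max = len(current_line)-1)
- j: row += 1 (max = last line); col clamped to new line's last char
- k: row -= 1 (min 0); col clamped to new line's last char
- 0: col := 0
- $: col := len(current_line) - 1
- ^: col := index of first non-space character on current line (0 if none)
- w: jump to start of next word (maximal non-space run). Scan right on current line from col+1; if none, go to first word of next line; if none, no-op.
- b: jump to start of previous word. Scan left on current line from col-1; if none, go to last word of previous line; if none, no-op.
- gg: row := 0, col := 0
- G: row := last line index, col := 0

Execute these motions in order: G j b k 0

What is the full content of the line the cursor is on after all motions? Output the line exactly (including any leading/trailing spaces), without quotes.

Answer:    wind  leaf

Derivation:
After 1 (G): row=5 col=0 char='r'
After 2 (j): row=5 col=0 char='r'
After 3 (b): row=4 col=17 char='s'
After 4 (k): row=3 col=12 char='f'
After 5 (0): row=3 col=0 char='_'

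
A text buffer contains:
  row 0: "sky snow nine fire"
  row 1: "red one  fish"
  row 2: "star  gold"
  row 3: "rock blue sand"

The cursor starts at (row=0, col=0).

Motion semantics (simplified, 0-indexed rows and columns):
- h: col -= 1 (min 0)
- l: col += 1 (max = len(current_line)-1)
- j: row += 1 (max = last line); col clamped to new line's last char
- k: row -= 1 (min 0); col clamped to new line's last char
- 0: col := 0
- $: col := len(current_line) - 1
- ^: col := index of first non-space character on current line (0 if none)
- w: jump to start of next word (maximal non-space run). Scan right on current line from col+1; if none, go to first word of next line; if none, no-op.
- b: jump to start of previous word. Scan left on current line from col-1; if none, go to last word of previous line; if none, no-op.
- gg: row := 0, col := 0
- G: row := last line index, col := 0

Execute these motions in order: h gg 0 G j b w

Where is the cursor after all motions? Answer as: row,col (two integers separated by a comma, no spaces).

After 1 (h): row=0 col=0 char='s'
After 2 (gg): row=0 col=0 char='s'
After 3 (0): row=0 col=0 char='s'
After 4 (G): row=3 col=0 char='r'
After 5 (j): row=3 col=0 char='r'
After 6 (b): row=2 col=6 char='g'
After 7 (w): row=3 col=0 char='r'

Answer: 3,0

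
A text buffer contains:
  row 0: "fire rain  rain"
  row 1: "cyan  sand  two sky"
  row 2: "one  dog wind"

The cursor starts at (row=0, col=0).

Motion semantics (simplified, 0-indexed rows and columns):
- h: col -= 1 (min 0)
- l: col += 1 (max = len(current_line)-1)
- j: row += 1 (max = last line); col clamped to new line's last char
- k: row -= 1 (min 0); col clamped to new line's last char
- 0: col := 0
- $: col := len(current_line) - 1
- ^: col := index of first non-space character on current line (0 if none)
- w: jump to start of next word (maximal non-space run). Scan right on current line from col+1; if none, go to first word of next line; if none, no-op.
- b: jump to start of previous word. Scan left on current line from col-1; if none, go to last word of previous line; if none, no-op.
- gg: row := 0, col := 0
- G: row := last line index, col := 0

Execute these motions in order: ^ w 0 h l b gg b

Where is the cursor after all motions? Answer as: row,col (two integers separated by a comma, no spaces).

Answer: 0,0

Derivation:
After 1 (^): row=0 col=0 char='f'
After 2 (w): row=0 col=5 char='r'
After 3 (0): row=0 col=0 char='f'
After 4 (h): row=0 col=0 char='f'
After 5 (l): row=0 col=1 char='i'
After 6 (b): row=0 col=0 char='f'
After 7 (gg): row=0 col=0 char='f'
After 8 (b): row=0 col=0 char='f'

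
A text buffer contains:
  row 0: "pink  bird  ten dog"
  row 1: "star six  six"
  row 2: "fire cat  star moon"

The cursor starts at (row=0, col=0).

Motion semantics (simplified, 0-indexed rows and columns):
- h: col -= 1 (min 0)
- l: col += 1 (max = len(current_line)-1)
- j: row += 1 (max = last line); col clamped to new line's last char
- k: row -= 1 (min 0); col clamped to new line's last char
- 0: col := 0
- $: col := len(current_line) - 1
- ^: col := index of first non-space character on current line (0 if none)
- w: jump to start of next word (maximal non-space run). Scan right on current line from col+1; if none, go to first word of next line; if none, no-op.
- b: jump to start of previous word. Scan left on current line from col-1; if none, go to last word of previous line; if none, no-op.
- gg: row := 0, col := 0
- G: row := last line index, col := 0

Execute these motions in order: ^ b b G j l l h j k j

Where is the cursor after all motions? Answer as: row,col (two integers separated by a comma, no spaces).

After 1 (^): row=0 col=0 char='p'
After 2 (b): row=0 col=0 char='p'
After 3 (b): row=0 col=0 char='p'
After 4 (G): row=2 col=0 char='f'
After 5 (j): row=2 col=0 char='f'
After 6 (l): row=2 col=1 char='i'
After 7 (l): row=2 col=2 char='r'
After 8 (h): row=2 col=1 char='i'
After 9 (j): row=2 col=1 char='i'
After 10 (k): row=1 col=1 char='t'
After 11 (j): row=2 col=1 char='i'

Answer: 2,1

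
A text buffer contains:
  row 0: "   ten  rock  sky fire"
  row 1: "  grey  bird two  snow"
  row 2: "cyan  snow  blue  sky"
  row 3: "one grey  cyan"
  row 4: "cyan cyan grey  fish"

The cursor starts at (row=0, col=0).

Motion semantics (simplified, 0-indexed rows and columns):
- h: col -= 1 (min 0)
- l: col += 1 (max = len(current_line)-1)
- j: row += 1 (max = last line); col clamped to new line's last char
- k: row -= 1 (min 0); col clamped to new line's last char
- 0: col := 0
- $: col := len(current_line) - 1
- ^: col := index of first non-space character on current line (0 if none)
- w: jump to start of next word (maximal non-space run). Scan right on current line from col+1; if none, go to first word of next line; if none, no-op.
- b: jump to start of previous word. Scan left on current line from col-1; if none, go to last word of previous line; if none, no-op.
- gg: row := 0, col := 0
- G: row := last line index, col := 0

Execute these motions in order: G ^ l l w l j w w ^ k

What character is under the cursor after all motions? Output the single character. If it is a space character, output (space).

After 1 (G): row=4 col=0 char='c'
After 2 (^): row=4 col=0 char='c'
After 3 (l): row=4 col=1 char='y'
After 4 (l): row=4 col=2 char='a'
After 5 (w): row=4 col=5 char='c'
After 6 (l): row=4 col=6 char='y'
After 7 (j): row=4 col=6 char='y'
After 8 (w): row=4 col=10 char='g'
After 9 (w): row=4 col=16 char='f'
After 10 (^): row=4 col=0 char='c'
After 11 (k): row=3 col=0 char='o'

Answer: o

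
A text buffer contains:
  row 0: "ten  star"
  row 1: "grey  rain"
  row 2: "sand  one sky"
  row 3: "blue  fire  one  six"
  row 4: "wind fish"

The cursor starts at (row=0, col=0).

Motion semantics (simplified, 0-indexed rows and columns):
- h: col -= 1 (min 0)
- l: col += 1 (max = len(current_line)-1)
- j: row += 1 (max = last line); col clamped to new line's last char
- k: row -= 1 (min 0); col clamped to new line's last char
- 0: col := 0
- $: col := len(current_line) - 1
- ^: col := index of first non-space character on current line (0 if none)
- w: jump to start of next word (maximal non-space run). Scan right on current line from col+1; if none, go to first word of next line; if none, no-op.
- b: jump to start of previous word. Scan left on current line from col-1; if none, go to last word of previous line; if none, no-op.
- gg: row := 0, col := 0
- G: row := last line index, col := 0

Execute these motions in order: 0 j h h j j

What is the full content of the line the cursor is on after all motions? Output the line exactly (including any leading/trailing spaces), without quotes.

Answer: blue  fire  one  six

Derivation:
After 1 (0): row=0 col=0 char='t'
After 2 (j): row=1 col=0 char='g'
After 3 (h): row=1 col=0 char='g'
After 4 (h): row=1 col=0 char='g'
After 5 (j): row=2 col=0 char='s'
After 6 (j): row=3 col=0 char='b'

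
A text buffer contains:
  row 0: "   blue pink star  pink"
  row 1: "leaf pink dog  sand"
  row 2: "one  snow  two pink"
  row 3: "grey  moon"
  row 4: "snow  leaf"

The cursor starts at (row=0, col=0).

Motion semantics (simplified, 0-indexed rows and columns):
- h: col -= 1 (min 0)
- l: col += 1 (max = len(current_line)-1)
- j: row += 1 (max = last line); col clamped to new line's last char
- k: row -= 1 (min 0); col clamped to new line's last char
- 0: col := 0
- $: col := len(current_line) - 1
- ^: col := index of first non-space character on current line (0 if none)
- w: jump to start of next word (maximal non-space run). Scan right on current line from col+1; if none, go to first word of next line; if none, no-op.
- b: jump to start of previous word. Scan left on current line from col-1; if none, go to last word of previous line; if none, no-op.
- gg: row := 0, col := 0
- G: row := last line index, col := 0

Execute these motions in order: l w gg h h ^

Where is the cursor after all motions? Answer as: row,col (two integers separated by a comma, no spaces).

After 1 (l): row=0 col=1 char='_'
After 2 (w): row=0 col=3 char='b'
After 3 (gg): row=0 col=0 char='_'
After 4 (h): row=0 col=0 char='_'
After 5 (h): row=0 col=0 char='_'
After 6 (^): row=0 col=3 char='b'

Answer: 0,3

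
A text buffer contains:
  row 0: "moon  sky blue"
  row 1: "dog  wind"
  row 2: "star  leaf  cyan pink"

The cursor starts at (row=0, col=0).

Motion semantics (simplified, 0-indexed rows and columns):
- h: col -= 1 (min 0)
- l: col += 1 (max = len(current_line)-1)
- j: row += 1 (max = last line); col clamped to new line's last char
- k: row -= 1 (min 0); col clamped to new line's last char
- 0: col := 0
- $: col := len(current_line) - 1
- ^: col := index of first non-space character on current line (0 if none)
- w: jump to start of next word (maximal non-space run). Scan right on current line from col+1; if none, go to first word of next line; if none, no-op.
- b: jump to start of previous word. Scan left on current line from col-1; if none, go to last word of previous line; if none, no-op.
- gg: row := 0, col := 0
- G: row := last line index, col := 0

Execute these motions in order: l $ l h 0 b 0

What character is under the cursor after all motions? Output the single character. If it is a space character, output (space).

After 1 (l): row=0 col=1 char='o'
After 2 ($): row=0 col=13 char='e'
After 3 (l): row=0 col=13 char='e'
After 4 (h): row=0 col=12 char='u'
After 5 (0): row=0 col=0 char='m'
After 6 (b): row=0 col=0 char='m'
After 7 (0): row=0 col=0 char='m'

Answer: m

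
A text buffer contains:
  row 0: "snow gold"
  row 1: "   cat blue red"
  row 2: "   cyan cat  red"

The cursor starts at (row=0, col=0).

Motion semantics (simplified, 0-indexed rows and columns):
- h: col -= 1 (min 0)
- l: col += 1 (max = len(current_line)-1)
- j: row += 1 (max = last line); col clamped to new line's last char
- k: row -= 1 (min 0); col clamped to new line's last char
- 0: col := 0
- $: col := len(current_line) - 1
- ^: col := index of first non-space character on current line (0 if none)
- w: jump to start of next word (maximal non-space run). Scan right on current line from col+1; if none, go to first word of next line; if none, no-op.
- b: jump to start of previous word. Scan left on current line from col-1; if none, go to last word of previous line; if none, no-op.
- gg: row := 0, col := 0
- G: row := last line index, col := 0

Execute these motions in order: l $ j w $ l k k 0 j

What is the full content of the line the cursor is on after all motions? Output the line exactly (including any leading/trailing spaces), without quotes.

Answer:    cat blue red

Derivation:
After 1 (l): row=0 col=1 char='n'
After 2 ($): row=0 col=8 char='d'
After 3 (j): row=1 col=8 char='l'
After 4 (w): row=1 col=12 char='r'
After 5 ($): row=1 col=14 char='d'
After 6 (l): row=1 col=14 char='d'
After 7 (k): row=0 col=8 char='d'
After 8 (k): row=0 col=8 char='d'
After 9 (0): row=0 col=0 char='s'
After 10 (j): row=1 col=0 char='_'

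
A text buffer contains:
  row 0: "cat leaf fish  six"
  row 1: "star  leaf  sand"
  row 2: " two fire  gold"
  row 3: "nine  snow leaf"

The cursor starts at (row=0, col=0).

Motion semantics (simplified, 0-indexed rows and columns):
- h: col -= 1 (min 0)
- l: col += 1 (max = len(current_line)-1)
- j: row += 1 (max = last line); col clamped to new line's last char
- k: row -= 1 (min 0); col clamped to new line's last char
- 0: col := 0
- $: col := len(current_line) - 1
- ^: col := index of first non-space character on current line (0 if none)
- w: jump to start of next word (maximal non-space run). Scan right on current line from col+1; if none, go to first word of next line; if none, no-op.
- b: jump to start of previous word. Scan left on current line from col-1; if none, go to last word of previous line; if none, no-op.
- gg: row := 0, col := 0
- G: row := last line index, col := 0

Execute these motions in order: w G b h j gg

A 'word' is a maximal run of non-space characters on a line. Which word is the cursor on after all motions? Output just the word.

After 1 (w): row=0 col=4 char='l'
After 2 (G): row=3 col=0 char='n'
After 3 (b): row=2 col=11 char='g'
After 4 (h): row=2 col=10 char='_'
After 5 (j): row=3 col=10 char='_'
After 6 (gg): row=0 col=0 char='c'

Answer: cat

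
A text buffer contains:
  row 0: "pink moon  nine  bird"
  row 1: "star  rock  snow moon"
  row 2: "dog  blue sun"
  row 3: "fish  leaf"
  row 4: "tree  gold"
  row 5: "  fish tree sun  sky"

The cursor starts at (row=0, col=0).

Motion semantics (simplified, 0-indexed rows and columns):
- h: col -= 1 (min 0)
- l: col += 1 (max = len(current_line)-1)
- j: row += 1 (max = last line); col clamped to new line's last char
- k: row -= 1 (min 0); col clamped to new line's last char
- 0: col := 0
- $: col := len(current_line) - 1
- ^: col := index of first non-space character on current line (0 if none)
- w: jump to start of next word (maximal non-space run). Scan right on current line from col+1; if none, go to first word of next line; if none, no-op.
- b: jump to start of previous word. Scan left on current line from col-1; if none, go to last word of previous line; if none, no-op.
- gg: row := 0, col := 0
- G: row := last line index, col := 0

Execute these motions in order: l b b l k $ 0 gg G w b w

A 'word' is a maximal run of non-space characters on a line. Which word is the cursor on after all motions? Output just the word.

After 1 (l): row=0 col=1 char='i'
After 2 (b): row=0 col=0 char='p'
After 3 (b): row=0 col=0 char='p'
After 4 (l): row=0 col=1 char='i'
After 5 (k): row=0 col=1 char='i'
After 6 ($): row=0 col=20 char='d'
After 7 (0): row=0 col=0 char='p'
After 8 (gg): row=0 col=0 char='p'
After 9 (G): row=5 col=0 char='_'
After 10 (w): row=5 col=2 char='f'
After 11 (b): row=4 col=6 char='g'
After 12 (w): row=5 col=2 char='f'

Answer: fish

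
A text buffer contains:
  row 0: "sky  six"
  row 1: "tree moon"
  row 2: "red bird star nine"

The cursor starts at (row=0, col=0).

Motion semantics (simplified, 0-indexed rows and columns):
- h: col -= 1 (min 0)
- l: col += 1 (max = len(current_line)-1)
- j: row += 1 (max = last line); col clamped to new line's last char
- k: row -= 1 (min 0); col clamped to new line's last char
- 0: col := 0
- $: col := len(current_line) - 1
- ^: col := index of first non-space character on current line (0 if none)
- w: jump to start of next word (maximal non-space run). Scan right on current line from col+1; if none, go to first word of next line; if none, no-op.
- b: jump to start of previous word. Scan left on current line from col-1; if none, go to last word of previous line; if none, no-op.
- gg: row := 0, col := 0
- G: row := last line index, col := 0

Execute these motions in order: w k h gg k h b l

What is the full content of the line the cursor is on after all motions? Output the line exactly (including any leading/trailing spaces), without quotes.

Answer: sky  six

Derivation:
After 1 (w): row=0 col=5 char='s'
After 2 (k): row=0 col=5 char='s'
After 3 (h): row=0 col=4 char='_'
After 4 (gg): row=0 col=0 char='s'
After 5 (k): row=0 col=0 char='s'
After 6 (h): row=0 col=0 char='s'
After 7 (b): row=0 col=0 char='s'
After 8 (l): row=0 col=1 char='k'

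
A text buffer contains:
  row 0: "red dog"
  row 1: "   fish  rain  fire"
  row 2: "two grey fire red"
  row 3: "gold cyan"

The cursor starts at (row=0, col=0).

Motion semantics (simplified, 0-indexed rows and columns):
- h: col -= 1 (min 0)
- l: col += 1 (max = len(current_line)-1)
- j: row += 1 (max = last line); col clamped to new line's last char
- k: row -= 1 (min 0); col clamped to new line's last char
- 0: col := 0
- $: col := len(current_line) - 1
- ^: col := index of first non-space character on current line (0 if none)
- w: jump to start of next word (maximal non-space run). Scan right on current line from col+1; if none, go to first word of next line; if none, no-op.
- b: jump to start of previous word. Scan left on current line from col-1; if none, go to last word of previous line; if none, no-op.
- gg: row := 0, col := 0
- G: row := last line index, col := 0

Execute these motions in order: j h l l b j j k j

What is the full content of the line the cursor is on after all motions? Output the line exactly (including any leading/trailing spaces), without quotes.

After 1 (j): row=1 col=0 char='_'
After 2 (h): row=1 col=0 char='_'
After 3 (l): row=1 col=1 char='_'
After 4 (l): row=1 col=2 char='_'
After 5 (b): row=0 col=4 char='d'
After 6 (j): row=1 col=4 char='i'
After 7 (j): row=2 col=4 char='g'
After 8 (k): row=1 col=4 char='i'
After 9 (j): row=2 col=4 char='g'

Answer: two grey fire red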